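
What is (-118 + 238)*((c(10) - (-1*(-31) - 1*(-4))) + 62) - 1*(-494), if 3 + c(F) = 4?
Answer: 3854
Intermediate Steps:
c(F) = 1 (c(F) = -3 + 4 = 1)
(-118 + 238)*((c(10) - (-1*(-31) - 1*(-4))) + 62) - 1*(-494) = (-118 + 238)*((1 - (-1*(-31) - 1*(-4))) + 62) - 1*(-494) = 120*((1 - (31 + 4)) + 62) + 494 = 120*((1 - 1*35) + 62) + 494 = 120*((1 - 35) + 62) + 494 = 120*(-34 + 62) + 494 = 120*28 + 494 = 3360 + 494 = 3854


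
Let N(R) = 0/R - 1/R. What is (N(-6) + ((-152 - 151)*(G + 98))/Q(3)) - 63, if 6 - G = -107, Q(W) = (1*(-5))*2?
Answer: 94957/15 ≈ 6330.5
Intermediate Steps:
N(R) = -1/R (N(R) = 0 - 1/R = -1/R)
Q(W) = -10 (Q(W) = -5*2 = -10)
G = 113 (G = 6 - 1*(-107) = 6 + 107 = 113)
(N(-6) + ((-152 - 151)*(G + 98))/Q(3)) - 63 = (-1/(-6) + ((-152 - 151)*(113 + 98))/(-10)) - 63 = (-1*(-⅙) - 303*211*(-⅒)) - 63 = (⅙ - 63933*(-⅒)) - 63 = (⅙ + 63933/10) - 63 = 95902/15 - 63 = 94957/15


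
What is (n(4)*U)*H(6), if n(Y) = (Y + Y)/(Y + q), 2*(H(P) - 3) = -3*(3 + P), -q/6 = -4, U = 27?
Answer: -81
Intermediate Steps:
q = 24 (q = -6*(-4) = 24)
H(P) = -3/2 - 3*P/2 (H(P) = 3 + (-3*(3 + P))/2 = 3 + (-9 - 3*P)/2 = 3 + (-9/2 - 3*P/2) = -3/2 - 3*P/2)
n(Y) = 2*Y/(24 + Y) (n(Y) = (Y + Y)/(Y + 24) = (2*Y)/(24 + Y) = 2*Y/(24 + Y))
(n(4)*U)*H(6) = ((2*4/(24 + 4))*27)*(-3/2 - 3/2*6) = ((2*4/28)*27)*(-3/2 - 9) = ((2*4*(1/28))*27)*(-21/2) = ((2/7)*27)*(-21/2) = (54/7)*(-21/2) = -81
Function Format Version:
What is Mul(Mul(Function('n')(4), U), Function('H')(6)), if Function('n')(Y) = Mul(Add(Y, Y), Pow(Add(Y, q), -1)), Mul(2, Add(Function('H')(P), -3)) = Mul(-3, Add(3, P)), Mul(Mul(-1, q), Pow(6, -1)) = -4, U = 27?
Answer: -81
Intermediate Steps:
q = 24 (q = Mul(-6, -4) = 24)
Function('H')(P) = Add(Rational(-3, 2), Mul(Rational(-3, 2), P)) (Function('H')(P) = Add(3, Mul(Rational(1, 2), Mul(-3, Add(3, P)))) = Add(3, Mul(Rational(1, 2), Add(-9, Mul(-3, P)))) = Add(3, Add(Rational(-9, 2), Mul(Rational(-3, 2), P))) = Add(Rational(-3, 2), Mul(Rational(-3, 2), P)))
Function('n')(Y) = Mul(2, Y, Pow(Add(24, Y), -1)) (Function('n')(Y) = Mul(Add(Y, Y), Pow(Add(Y, 24), -1)) = Mul(Mul(2, Y), Pow(Add(24, Y), -1)) = Mul(2, Y, Pow(Add(24, Y), -1)))
Mul(Mul(Function('n')(4), U), Function('H')(6)) = Mul(Mul(Mul(2, 4, Pow(Add(24, 4), -1)), 27), Add(Rational(-3, 2), Mul(Rational(-3, 2), 6))) = Mul(Mul(Mul(2, 4, Pow(28, -1)), 27), Add(Rational(-3, 2), -9)) = Mul(Mul(Mul(2, 4, Rational(1, 28)), 27), Rational(-21, 2)) = Mul(Mul(Rational(2, 7), 27), Rational(-21, 2)) = Mul(Rational(54, 7), Rational(-21, 2)) = -81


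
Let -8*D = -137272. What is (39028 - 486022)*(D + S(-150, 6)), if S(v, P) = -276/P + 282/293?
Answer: -2241402690654/293 ≈ -7.6498e+9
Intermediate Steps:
S(v, P) = 282/293 - 276/P (S(v, P) = -276/P + 282*(1/293) = -276/P + 282/293 = 282/293 - 276/P)
D = 17159 (D = -⅛*(-137272) = 17159)
(39028 - 486022)*(D + S(-150, 6)) = (39028 - 486022)*(17159 + (282/293 - 276/6)) = -446994*(17159 + (282/293 - 276*⅙)) = -446994*(17159 + (282/293 - 46)) = -446994*(17159 - 13196/293) = -446994*5014391/293 = -2241402690654/293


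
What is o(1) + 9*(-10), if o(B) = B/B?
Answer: -89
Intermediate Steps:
o(B) = 1
o(1) + 9*(-10) = 1 + 9*(-10) = 1 - 90 = -89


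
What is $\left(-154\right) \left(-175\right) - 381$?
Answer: $26569$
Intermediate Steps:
$\left(-154\right) \left(-175\right) - 381 = 26950 - 381 = 26569$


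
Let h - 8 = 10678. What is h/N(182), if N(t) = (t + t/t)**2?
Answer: 3562/11163 ≈ 0.31909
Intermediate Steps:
N(t) = (1 + t)**2 (N(t) = (t + 1)**2 = (1 + t)**2)
h = 10686 (h = 8 + 10678 = 10686)
h/N(182) = 10686/((1 + 182)**2) = 10686/(183**2) = 10686/33489 = 10686*(1/33489) = 3562/11163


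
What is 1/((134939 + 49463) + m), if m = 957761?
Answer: 1/1142163 ≈ 8.7553e-7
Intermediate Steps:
1/((134939 + 49463) + m) = 1/((134939 + 49463) + 957761) = 1/(184402 + 957761) = 1/1142163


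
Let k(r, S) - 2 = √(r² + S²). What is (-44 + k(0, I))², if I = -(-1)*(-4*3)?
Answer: 900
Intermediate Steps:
I = -12 (I = -(-1)*(-12) = -1*12 = -12)
k(r, S) = 2 + √(S² + r²) (k(r, S) = 2 + √(r² + S²) = 2 + √(S² + r²))
(-44 + k(0, I))² = (-44 + (2 + √((-12)² + 0²)))² = (-44 + (2 + √(144 + 0)))² = (-44 + (2 + √144))² = (-44 + (2 + 12))² = (-44 + 14)² = (-30)² = 900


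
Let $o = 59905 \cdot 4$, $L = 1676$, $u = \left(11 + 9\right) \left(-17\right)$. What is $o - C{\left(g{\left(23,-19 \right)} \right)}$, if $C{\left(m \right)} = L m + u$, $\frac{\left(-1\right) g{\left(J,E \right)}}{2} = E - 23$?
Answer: $99176$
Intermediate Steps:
$u = -340$ ($u = 20 \left(-17\right) = -340$)
$g{\left(J,E \right)} = 46 - 2 E$ ($g{\left(J,E \right)} = - 2 \left(E - 23\right) = - 2 \left(-23 + E\right) = 46 - 2 E$)
$C{\left(m \right)} = -340 + 1676 m$ ($C{\left(m \right)} = 1676 m - 340 = -340 + 1676 m$)
$o = 239620$
$o - C{\left(g{\left(23,-19 \right)} \right)} = 239620 - \left(-340 + 1676 \left(46 - -38\right)\right) = 239620 - \left(-340 + 1676 \left(46 + 38\right)\right) = 239620 - \left(-340 + 1676 \cdot 84\right) = 239620 - \left(-340 + 140784\right) = 239620 - 140444 = 99176$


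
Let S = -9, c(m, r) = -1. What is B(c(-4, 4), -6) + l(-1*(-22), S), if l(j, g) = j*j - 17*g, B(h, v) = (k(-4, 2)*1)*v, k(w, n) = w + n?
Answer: 649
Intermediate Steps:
k(w, n) = n + w
B(h, v) = -2*v (B(h, v) = ((2 - 4)*1)*v = (-2*1)*v = -2*v)
l(j, g) = j² - 17*g
B(c(-4, 4), -6) + l(-1*(-22), S) = -2*(-6) + ((-1*(-22))² - 17*(-9)) = 12 + (22² + 153) = 12 + (484 + 153) = 12 + 637 = 649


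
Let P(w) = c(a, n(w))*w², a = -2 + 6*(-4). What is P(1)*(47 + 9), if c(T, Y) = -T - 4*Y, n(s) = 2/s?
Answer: 1008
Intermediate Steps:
a = -26 (a = -2 - 24 = -26)
P(w) = w²*(26 - 8/w) (P(w) = (-1*(-26) - 8/w)*w² = (26 - 8/w)*w² = w²*(26 - 8/w))
P(1)*(47 + 9) = (2*1*(-4 + 13*1))*(47 + 9) = (2*1*(-4 + 13))*56 = (2*1*9)*56 = 18*56 = 1008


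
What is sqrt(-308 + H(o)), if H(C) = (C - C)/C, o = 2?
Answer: 2*I*sqrt(77) ≈ 17.55*I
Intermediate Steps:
H(C) = 0 (H(C) = 0/C = 0)
sqrt(-308 + H(o)) = sqrt(-308 + 0) = sqrt(-308) = 2*I*sqrt(77)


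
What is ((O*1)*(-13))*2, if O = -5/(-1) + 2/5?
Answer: -702/5 ≈ -140.40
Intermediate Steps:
O = 27/5 (O = -5*(-1) + 2*(⅕) = 5 + ⅖ = 27/5 ≈ 5.4000)
((O*1)*(-13))*2 = (((27/5)*1)*(-13))*2 = ((27/5)*(-13))*2 = -351/5*2 = -702/5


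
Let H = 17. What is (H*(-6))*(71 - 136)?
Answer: 6630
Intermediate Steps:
(H*(-6))*(71 - 136) = (17*(-6))*(71 - 136) = -102*(-65) = 6630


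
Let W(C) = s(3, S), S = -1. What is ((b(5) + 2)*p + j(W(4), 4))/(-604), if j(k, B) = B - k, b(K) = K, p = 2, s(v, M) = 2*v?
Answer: -3/151 ≈ -0.019868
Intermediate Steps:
W(C) = 6 (W(C) = 2*3 = 6)
((b(5) + 2)*p + j(W(4), 4))/(-604) = ((5 + 2)*2 + (4 - 1*6))/(-604) = -(7*2 + (4 - 6))/604 = -(14 - 2)/604 = -1/604*12 = -3/151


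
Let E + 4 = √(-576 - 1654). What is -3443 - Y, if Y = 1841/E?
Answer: -3862807/1123 + 1841*I*√2230/2246 ≈ -3439.7 + 38.708*I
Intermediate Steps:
E = -4 + I*√2230 (E = -4 + √(-576 - 1654) = -4 + √(-2230) = -4 + I*√2230 ≈ -4.0 + 47.223*I)
Y = 1841/(-4 + I*√2230) ≈ -3.2787 - 38.708*I
-3443 - Y = -3443 - (-3682/1123 - 1841*I*√2230/2246) = -3443 + (3682/1123 + 1841*I*√2230/2246) = -3862807/1123 + 1841*I*√2230/2246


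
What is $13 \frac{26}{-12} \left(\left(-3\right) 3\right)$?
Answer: $\frac{507}{2} \approx 253.5$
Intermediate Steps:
$13 \frac{26}{-12} \left(\left(-3\right) 3\right) = 13 \cdot 26 \left(- \frac{1}{12}\right) \left(-9\right) = 13 \left(- \frac{13}{6}\right) \left(-9\right) = \left(- \frac{169}{6}\right) \left(-9\right) = \frac{507}{2}$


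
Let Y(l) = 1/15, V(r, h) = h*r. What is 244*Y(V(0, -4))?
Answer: 244/15 ≈ 16.267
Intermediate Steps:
Y(l) = 1/15
244*Y(V(0, -4)) = 244*(1/15) = 244/15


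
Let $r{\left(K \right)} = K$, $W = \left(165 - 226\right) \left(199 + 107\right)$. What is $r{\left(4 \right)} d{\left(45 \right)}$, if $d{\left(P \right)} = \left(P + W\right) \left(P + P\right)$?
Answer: $-6703560$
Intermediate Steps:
$W = -18666$ ($W = \left(-61\right) 306 = -18666$)
$d{\left(P \right)} = 2 P \left(-18666 + P\right)$ ($d{\left(P \right)} = \left(P - 18666\right) \left(P + P\right) = \left(-18666 + P\right) 2 P = 2 P \left(-18666 + P\right)$)
$r{\left(4 \right)} d{\left(45 \right)} = 4 \cdot 2 \cdot 45 \left(-18666 + 45\right) = 4 \cdot 2 \cdot 45 \left(-18621\right) = 4 \left(-1675890\right) = -6703560$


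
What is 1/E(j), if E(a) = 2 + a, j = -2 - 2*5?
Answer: -⅒ ≈ -0.10000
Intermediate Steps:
j = -12 (j = -2 - 10 = -12)
1/E(j) = 1/(2 - 12) = 1/(-10) = -⅒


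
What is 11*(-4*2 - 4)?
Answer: -132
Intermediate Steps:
11*(-4*2 - 4) = 11*(-8 - 4) = 11*(-12) = -132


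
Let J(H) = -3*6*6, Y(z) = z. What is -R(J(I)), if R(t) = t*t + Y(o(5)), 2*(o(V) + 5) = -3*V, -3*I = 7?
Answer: -23303/2 ≈ -11652.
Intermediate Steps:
I = -7/3 (I = -1/3*7 = -7/3 ≈ -2.3333)
o(V) = -5 - 3*V/2 (o(V) = -5 + (-3*V)/2 = -5 - 3*V/2)
J(H) = -108 (J(H) = -18*6 = -108)
R(t) = -25/2 + t**2 (R(t) = t*t + (-5 - 3/2*5) = t**2 + (-5 - 15/2) = t**2 - 25/2 = -25/2 + t**2)
-R(J(I)) = -(-25/2 + (-108)**2) = -(-25/2 + 11664) = -1*23303/2 = -23303/2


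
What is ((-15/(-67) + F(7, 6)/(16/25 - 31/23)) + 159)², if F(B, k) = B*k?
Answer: 7419228078276/743598361 ≈ 9977.5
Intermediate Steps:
((-15/(-67) + F(7, 6)/(16/25 - 31/23)) + 159)² = ((-15/(-67) + (7*6)/(16/25 - 31/23)) + 159)² = ((-15*(-1/67) + 42/(16*(1/25) - 31*1/23)) + 159)² = ((15/67 + 42/(16/25 - 31/23)) + 159)² = ((15/67 + 42/(-407/575)) + 159)² = ((15/67 + 42*(-575/407)) + 159)² = ((15/67 - 24150/407) + 159)² = (-1611945/27269 + 159)² = (2723826/27269)² = 7419228078276/743598361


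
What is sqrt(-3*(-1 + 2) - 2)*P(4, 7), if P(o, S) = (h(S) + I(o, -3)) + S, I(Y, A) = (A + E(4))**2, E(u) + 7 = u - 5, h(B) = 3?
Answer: 131*I*sqrt(5) ≈ 292.92*I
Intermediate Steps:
E(u) = -12 + u (E(u) = -7 + (u - 5) = -7 + (-5 + u) = -12 + u)
I(Y, A) = (-8 + A)**2 (I(Y, A) = (A + (-12 + 4))**2 = (A - 8)**2 = (-8 + A)**2)
P(o, S) = 124 + S (P(o, S) = (3 + (-8 - 3)**2) + S = (3 + (-11)**2) + S = (3 + 121) + S = 124 + S)
sqrt(-3*(-1 + 2) - 2)*P(4, 7) = sqrt(-3*(-1 + 2) - 2)*(124 + 7) = sqrt(-3*1 - 2)*131 = sqrt(-3 - 2)*131 = sqrt(-5)*131 = (I*sqrt(5))*131 = 131*I*sqrt(5)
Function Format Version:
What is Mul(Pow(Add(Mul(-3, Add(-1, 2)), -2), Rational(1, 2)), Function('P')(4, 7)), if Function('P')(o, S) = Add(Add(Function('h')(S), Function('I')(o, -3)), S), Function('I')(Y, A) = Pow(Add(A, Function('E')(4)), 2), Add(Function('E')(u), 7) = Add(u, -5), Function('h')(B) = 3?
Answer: Mul(131, I, Pow(5, Rational(1, 2))) ≈ Mul(292.92, I)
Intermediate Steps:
Function('E')(u) = Add(-12, u) (Function('E')(u) = Add(-7, Add(u, -5)) = Add(-7, Add(-5, u)) = Add(-12, u))
Function('I')(Y, A) = Pow(Add(-8, A), 2) (Function('I')(Y, A) = Pow(Add(A, Add(-12, 4)), 2) = Pow(Add(A, -8), 2) = Pow(Add(-8, A), 2))
Function('P')(o, S) = Add(124, S) (Function('P')(o, S) = Add(Add(3, Pow(Add(-8, -3), 2)), S) = Add(Add(3, Pow(-11, 2)), S) = Add(Add(3, 121), S) = Add(124, S))
Mul(Pow(Add(Mul(-3, Add(-1, 2)), -2), Rational(1, 2)), Function('P')(4, 7)) = Mul(Pow(Add(Mul(-3, Add(-1, 2)), -2), Rational(1, 2)), Add(124, 7)) = Mul(Pow(Add(Mul(-3, 1), -2), Rational(1, 2)), 131) = Mul(Pow(Add(-3, -2), Rational(1, 2)), 131) = Mul(Pow(-5, Rational(1, 2)), 131) = Mul(Mul(I, Pow(5, Rational(1, 2))), 131) = Mul(131, I, Pow(5, Rational(1, 2)))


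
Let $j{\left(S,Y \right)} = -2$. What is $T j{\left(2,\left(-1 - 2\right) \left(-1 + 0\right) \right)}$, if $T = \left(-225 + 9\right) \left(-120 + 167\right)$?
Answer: $20304$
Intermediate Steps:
$T = -10152$ ($T = \left(-216\right) 47 = -10152$)
$T j{\left(2,\left(-1 - 2\right) \left(-1 + 0\right) \right)} = \left(-10152\right) \left(-2\right) = 20304$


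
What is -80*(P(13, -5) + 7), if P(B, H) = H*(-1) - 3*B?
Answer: 2160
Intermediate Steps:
P(B, H) = -H - 3*B
-80*(P(13, -5) + 7) = -80*((-1*(-5) - 3*13) + 7) = -80*((5 - 39) + 7) = -80*(-34 + 7) = -80*(-27) = 2160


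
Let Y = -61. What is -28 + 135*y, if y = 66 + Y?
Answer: 647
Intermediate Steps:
y = 5 (y = 66 - 61 = 5)
-28 + 135*y = -28 + 135*5 = -28 + 675 = 647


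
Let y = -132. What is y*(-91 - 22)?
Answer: 14916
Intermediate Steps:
y*(-91 - 22) = -132*(-91 - 22) = -132*(-113) = 14916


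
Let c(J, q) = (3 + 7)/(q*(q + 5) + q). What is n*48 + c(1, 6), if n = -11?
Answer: -19003/36 ≈ -527.86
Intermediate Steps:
c(J, q) = 10/(q + q*(5 + q)) (c(J, q) = 10/(q*(5 + q) + q) = 10/(q + q*(5 + q)))
n*48 + c(1, 6) = -11*48 + 10/(6*(6 + 6)) = -528 + 10*(⅙)/12 = -528 + 10*(⅙)*(1/12) = -528 + 5/36 = -19003/36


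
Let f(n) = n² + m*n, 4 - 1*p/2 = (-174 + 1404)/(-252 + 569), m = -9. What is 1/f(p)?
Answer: -100489/211052 ≈ -0.47613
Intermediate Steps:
p = 76/317 (p = 8 - 2*(-174 + 1404)/(-252 + 569) = 8 - 2460/317 = 76/317 ≈ 0.23975)
f(n) = n² - 9*n
1/f(p) = 1/(76*(-9 + 76/317)/317) = 1/((76/317)*(-2777/317)) = 1/(-211052/100489) = -100489/211052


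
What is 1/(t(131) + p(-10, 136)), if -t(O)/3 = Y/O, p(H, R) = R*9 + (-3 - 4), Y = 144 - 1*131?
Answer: 131/159388 ≈ 0.00082189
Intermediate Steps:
Y = 13 (Y = 144 - 131 = 13)
p(H, R) = -7 + 9*R (p(H, R) = 9*R - 7 = -7 + 9*R)
t(O) = -39/O
1/(t(131) + p(-10, 136)) = 1/(-39/131 + (-7 + 9*136)) = 1/(-39*1/131 + (-7 + 1224)) = 1/(-39/131 + 1217) = 1/(159388/131) = 131/159388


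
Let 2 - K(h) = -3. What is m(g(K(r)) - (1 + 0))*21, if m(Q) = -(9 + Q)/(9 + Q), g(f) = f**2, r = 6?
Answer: -21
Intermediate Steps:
K(h) = 5 (K(h) = 2 - 1*(-3) = 2 + 3 = 5)
m(Q) = -1 (m(Q) = -1*1 = -1)
m(g(K(r)) - (1 + 0))*21 = -1*21 = -21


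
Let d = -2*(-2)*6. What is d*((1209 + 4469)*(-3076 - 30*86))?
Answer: -770754432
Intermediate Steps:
d = 24 (d = 4*6 = 24)
d*((1209 + 4469)*(-3076 - 30*86)) = 24*((1209 + 4469)*(-3076 - 30*86)) = 24*(5678*(-3076 - 2580)) = 24*(5678*(-5656)) = 24*(-32114768) = -770754432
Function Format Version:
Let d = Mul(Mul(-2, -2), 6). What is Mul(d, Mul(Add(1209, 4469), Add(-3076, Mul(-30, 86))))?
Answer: -770754432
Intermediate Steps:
d = 24 (d = Mul(4, 6) = 24)
Mul(d, Mul(Add(1209, 4469), Add(-3076, Mul(-30, 86)))) = Mul(24, Mul(Add(1209, 4469), Add(-3076, Mul(-30, 86)))) = Mul(24, Mul(5678, Add(-3076, -2580))) = Mul(24, Mul(5678, -5656)) = Mul(24, -32114768) = -770754432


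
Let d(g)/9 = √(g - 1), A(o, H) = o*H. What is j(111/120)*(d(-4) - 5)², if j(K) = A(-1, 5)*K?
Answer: 3515/2 + 1665*I*√5/4 ≈ 1757.5 + 930.76*I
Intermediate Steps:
A(o, H) = H*o
d(g) = 9*√(-1 + g) (d(g) = 9*√(g - 1) = 9*√(-1 + g))
j(K) = -5*K (j(K) = (5*(-1))*K = -5*K)
j(111/120)*(d(-4) - 5)² = (-555/120)*(9*√(-1 - 4) - 5)² = (-555/120)*(9*√(-5) - 5)² = (-5*37/40)*(9*(I*√5) - 5)² = -37*(9*I*√5 - 5)²/8 = -37*(-5 + 9*I*√5)²/8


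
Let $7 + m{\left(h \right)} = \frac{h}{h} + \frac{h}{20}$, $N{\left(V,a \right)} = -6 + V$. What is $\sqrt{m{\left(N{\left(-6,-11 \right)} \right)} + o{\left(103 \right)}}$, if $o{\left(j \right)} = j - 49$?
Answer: $\frac{\sqrt{1185}}{5} \approx 6.8848$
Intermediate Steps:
$m{\left(h \right)} = -6 + \frac{h}{20}$ ($m{\left(h \right)} = -7 + \left(\frac{h}{h} + \frac{h}{20}\right) = -7 + \left(1 + h \frac{1}{20}\right) = -7 + \left(1 + \frac{h}{20}\right) = -6 + \frac{h}{20}$)
$o{\left(j \right)} = -49 + j$ ($o{\left(j \right)} = j - 49 = -49 + j$)
$\sqrt{m{\left(N{\left(-6,-11 \right)} \right)} + o{\left(103 \right)}} = \sqrt{\left(-6 + \frac{-6 - 6}{20}\right) + \left(-49 + 103\right)} = \sqrt{\left(-6 + \frac{1}{20} \left(-12\right)\right) + 54} = \sqrt{\left(-6 - \frac{3}{5}\right) + 54} = \sqrt{- \frac{33}{5} + 54} = \sqrt{\frac{237}{5}} = \frac{\sqrt{1185}}{5}$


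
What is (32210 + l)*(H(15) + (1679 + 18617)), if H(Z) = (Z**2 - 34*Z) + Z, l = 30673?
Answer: 1259294958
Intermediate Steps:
H(Z) = Z**2 - 33*Z
(32210 + l)*(H(15) + (1679 + 18617)) = (32210 + 30673)*(15*(-33 + 15) + (1679 + 18617)) = 62883*(15*(-18) + 20296) = 62883*(-270 + 20296) = 62883*20026 = 1259294958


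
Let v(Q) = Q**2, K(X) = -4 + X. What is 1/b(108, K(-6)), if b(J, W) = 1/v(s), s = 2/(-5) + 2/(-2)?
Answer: 49/25 ≈ 1.9600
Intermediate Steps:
s = -7/5 (s = 2*(-1/5) + 2*(-1/2) = -2/5 - 1 = -7/5 ≈ -1.4000)
b(J, W) = 25/49 (b(J, W) = 1/((-7/5)**2) = 1/(49/25) = 25/49)
1/b(108, K(-6)) = 1/(25/49) = 49/25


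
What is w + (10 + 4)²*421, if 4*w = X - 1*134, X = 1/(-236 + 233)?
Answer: 989789/12 ≈ 82482.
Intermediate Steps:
X = -⅓ (X = 1/(-3) = -⅓ ≈ -0.33333)
w = -403/12 (w = (-⅓ - 1*134)/4 = (-⅓ - 134)/4 = (¼)*(-403/3) = -403/12 ≈ -33.583)
w + (10 + 4)²*421 = -403/12 + (10 + 4)²*421 = -403/12 + 14²*421 = -403/12 + 196*421 = -403/12 + 82516 = 989789/12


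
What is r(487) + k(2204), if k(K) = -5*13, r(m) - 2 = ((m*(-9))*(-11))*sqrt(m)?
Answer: -63 + 48213*sqrt(487) ≈ 1.0639e+6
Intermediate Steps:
r(m) = 2 + 99*m**(3/2) (r(m) = 2 + ((m*(-9))*(-11))*sqrt(m) = 2 + (-9*m*(-11))*sqrt(m) = 2 + (99*m)*sqrt(m) = 2 + 99*m**(3/2))
k(K) = -65
r(487) + k(2204) = (2 + 99*487**(3/2)) - 65 = (2 + 99*(487*sqrt(487))) - 65 = (2 + 48213*sqrt(487)) - 65 = -63 + 48213*sqrt(487)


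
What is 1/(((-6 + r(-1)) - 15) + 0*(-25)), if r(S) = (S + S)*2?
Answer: -1/25 ≈ -0.040000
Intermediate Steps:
r(S) = 4*S (r(S) = (2*S)*2 = 4*S)
1/(((-6 + r(-1)) - 15) + 0*(-25)) = 1/(((-6 + 4*(-1)) - 15) + 0*(-25)) = 1/(((-6 - 4) - 15) + 0) = 1/((-10 - 15) + 0) = 1/(-25 + 0) = 1/(-25) = -1/25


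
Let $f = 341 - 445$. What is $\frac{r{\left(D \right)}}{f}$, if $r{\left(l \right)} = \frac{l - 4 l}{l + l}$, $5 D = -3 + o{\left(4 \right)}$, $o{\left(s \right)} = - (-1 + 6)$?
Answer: $\frac{3}{208} \approx 0.014423$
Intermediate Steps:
$o{\left(s \right)} = -5$ ($o{\left(s \right)} = \left(-1\right) 5 = -5$)
$D = - \frac{8}{5}$ ($D = \frac{-3 - 5}{5} = \frac{1}{5} \left(-8\right) = - \frac{8}{5} \approx -1.6$)
$r{\left(l \right)} = - \frac{3}{2}$ ($r{\left(l \right)} = \frac{\left(-3\right) l}{2 l} = - 3 l \frac{1}{2 l} = - \frac{3}{2}$)
$f = -104$
$\frac{r{\left(D \right)}}{f} = - \frac{3}{2 \left(-104\right)} = \left(- \frac{3}{2}\right) \left(- \frac{1}{104}\right) = \frac{3}{208}$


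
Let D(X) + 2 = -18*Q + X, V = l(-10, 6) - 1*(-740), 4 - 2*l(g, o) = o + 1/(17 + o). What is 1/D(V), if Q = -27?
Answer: 46/56257 ≈ 0.00081768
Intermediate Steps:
l(g, o) = 2 - o/2 - 1/(2*(17 + o)) (l(g, o) = 2 - (o + 1/(17 + o))/2 = 2 + (-o/2 - 1/(2*(17 + o))) = 2 - o/2 - 1/(2*(17 + o)))
V = 33993/46 (V = (67 - 1*6² - 13*6)/(2*(17 + 6)) - 1*(-740) = (½)*(67 - 1*36 - 78)/23 + 740 = (½)*(1/23)*(67 - 36 - 78) + 740 = (½)*(1/23)*(-47) + 740 = -47/46 + 740 = 33993/46 ≈ 738.98)
D(X) = 484 + X (D(X) = -2 + (-18*(-27) + X) = -2 + (486 + X) = 484 + X)
1/D(V) = 1/(484 + 33993/46) = 1/(56257/46) = 46/56257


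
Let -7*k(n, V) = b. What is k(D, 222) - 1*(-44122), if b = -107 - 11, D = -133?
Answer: 308972/7 ≈ 44139.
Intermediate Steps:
b = -118
k(n, V) = 118/7 (k(n, V) = -⅐*(-118) = 118/7)
k(D, 222) - 1*(-44122) = 118/7 - 1*(-44122) = 118/7 + 44122 = 308972/7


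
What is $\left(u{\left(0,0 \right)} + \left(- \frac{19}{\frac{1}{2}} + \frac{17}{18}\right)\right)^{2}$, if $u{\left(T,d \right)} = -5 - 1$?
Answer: $\frac{600625}{324} \approx 1853.8$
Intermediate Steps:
$u{\left(T,d \right)} = -6$ ($u{\left(T,d \right)} = -5 - 1 = -6$)
$\left(u{\left(0,0 \right)} + \left(- \frac{19}{\frac{1}{2}} + \frac{17}{18}\right)\right)^{2} = \left(-6 + \left(- \frac{19}{\frac{1}{2}} + \frac{17}{18}\right)\right)^{2} = \left(-6 + \left(- 19 \frac{1}{\frac{1}{2}} + 17 \cdot \frac{1}{18}\right)\right)^{2} = \left(-6 + \left(\left(-19\right) 2 + \frac{17}{18}\right)\right)^{2} = \left(-6 + \left(-38 + \frac{17}{18}\right)\right)^{2} = \left(-6 - \frac{667}{18}\right)^{2} = \left(- \frac{775}{18}\right)^{2} = \frac{600625}{324}$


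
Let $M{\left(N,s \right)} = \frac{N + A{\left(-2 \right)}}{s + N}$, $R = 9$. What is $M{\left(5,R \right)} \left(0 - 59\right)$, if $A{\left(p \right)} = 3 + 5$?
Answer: $- \frac{767}{14} \approx -54.786$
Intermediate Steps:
$A{\left(p \right)} = 8$
$M{\left(N,s \right)} = \frac{8 + N}{N + s}$ ($M{\left(N,s \right)} = \frac{N + 8}{s + N} = \frac{8 + N}{N + s}$)
$M{\left(5,R \right)} \left(0 - 59\right) = \frac{8 + 5}{5 + 9} \left(0 - 59\right) = \frac{1}{14} \cdot 13 \left(-59\right) = \frac{13}{14} \left(-59\right) = - \frac{767}{14}$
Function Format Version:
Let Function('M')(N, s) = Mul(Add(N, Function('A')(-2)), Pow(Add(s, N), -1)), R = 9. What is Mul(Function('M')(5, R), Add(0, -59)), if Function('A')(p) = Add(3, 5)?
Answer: Rational(-767, 14) ≈ -54.786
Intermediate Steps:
Function('A')(p) = 8
Function('M')(N, s) = Mul(Pow(Add(N, s), -1), Add(8, N)) (Function('M')(N, s) = Mul(Add(N, 8), Pow(Add(s, N), -1)) = Mul(Add(8, N), Pow(Add(N, s), -1)) = Mul(Pow(Add(N, s), -1), Add(8, N)))
Mul(Function('M')(5, R), Add(0, -59)) = Mul(Mul(Pow(Add(5, 9), -1), Add(8, 5)), Add(0, -59)) = Mul(Mul(Pow(14, -1), 13), -59) = Mul(Mul(Rational(1, 14), 13), -59) = Mul(Rational(13, 14), -59) = Rational(-767, 14)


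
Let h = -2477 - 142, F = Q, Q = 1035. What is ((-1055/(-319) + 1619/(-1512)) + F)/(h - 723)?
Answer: -500288179/1611940176 ≈ -0.31036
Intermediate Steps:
F = 1035
h = -2619
((-1055/(-319) + 1619/(-1512)) + F)/(h - 723) = ((-1055/(-319) + 1619/(-1512)) + 1035)/(-2619 - 723) = ((-1055*(-1/319) + 1619*(-1/1512)) + 1035)/(-3342) = ((1055/319 - 1619/1512) + 1035)*(-1/3342) = (1078699/482328 + 1035)*(-1/3342) = (500288179/482328)*(-1/3342) = -500288179/1611940176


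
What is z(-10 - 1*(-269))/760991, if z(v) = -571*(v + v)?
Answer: -42254/108713 ≈ -0.38867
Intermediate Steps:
z(v) = -1142*v
z(-10 - 1*(-269))/760991 = -1142*(-10 - 1*(-269))/760991 = -1142*(-10 + 269)*(1/760991) = -1142*259*(1/760991) = -295778*1/760991 = -42254/108713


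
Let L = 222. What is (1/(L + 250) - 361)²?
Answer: 29033092881/222784 ≈ 1.3032e+5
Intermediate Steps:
(1/(L + 250) - 361)² = (1/(222 + 250) - 361)² = (1/472 - 361)² = (-170391/472)² = 29033092881/222784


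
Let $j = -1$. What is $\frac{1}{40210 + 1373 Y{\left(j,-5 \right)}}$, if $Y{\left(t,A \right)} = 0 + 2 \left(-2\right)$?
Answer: $\frac{1}{34718} \approx 2.8804 \cdot 10^{-5}$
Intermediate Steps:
$Y{\left(t,A \right)} = -4$ ($Y{\left(t,A \right)} = 0 - 4 = -4$)
$\frac{1}{40210 + 1373 Y{\left(j,-5 \right)}} = \frac{1}{40210 + 1373 \left(-4\right)} = \frac{1}{40210 - 5492} = \frac{1}{34718}$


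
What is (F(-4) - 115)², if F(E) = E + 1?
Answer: 13924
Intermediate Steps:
F(E) = 1 + E
(F(-4) - 115)² = ((1 - 4) - 115)² = (-3 - 115)² = (-118)² = 13924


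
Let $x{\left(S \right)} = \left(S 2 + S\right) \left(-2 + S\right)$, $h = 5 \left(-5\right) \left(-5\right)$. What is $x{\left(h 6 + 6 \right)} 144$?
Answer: $246250368$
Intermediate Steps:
$h = 125$ ($h = \left(-25\right) \left(-5\right) = 125$)
$x{\left(S \right)} = 3 S \left(-2 + S\right)$ ($x{\left(S \right)} = \left(2 S + S\right) \left(-2 + S\right) = 3 S \left(-2 + S\right)$)
$x{\left(h 6 + 6 \right)} 144 = 3 \left(125 \cdot 6 + 6\right) \left(-2 + \left(125 \cdot 6 + 6\right)\right) 144 = 3 \left(750 + 6\right) \left(-2 + \left(750 + 6\right)\right) 144 = 3 \cdot 756 \left(-2 + 756\right) 144 = 3 \cdot 756 \cdot 754 \cdot 144 = 1710072 \cdot 144 = 246250368$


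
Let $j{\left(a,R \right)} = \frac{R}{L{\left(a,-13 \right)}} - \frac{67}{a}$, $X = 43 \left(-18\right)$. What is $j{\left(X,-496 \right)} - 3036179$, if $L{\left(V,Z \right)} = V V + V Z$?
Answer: $- \frac{616483983823}{203046} \approx -3.0362 \cdot 10^{6}$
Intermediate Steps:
$L{\left(V,Z \right)} = V^{2} + V Z$
$X = -774$
$j{\left(a,R \right)} = - \frac{67}{a} + \frac{R}{a \left(-13 + a\right)}$ ($j{\left(a,R \right)} = \frac{R}{a \left(a - 13\right)} - \frac{67}{a} = \frac{R}{a \left(-13 + a\right)} - \frac{67}{a} = - \frac{67}{a} + \frac{R}{a \left(-13 + a\right)}$)
$j{\left(X,-496 \right)} - 3036179 = \frac{871 - 496 - -51858}{\left(-774\right) \left(-13 - 774\right)} - 3036179 = - \frac{871 - 496 + 51858}{774 \left(-787\right)} - 3036179 = \left(- \frac{1}{774}\right) \left(- \frac{1}{787}\right) 52233 - 3036179 = \frac{17411}{203046} - 3036179 = - \frac{616483983823}{203046}$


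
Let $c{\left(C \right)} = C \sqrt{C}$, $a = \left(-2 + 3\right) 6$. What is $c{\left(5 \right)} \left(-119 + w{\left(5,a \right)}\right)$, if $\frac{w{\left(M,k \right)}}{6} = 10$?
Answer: $- 295 \sqrt{5} \approx -659.64$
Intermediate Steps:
$a = 6$ ($a = 1 \cdot 6 = 6$)
$w{\left(M,k \right)} = 60$ ($w{\left(M,k \right)} = 6 \cdot 10 = 60$)
$c{\left(C \right)} = C^{\frac{3}{2}}$
$c{\left(5 \right)} \left(-119 + w{\left(5,a \right)}\right) = 5^{\frac{3}{2}} \left(-119 + 60\right) = 5 \sqrt{5} \left(-59\right) = - 295 \sqrt{5}$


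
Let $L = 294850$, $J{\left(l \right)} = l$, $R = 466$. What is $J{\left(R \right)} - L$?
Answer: $-294384$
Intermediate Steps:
$J{\left(R \right)} - L = 466 - 294850 = -294384$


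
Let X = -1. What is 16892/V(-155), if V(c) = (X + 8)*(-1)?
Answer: -16892/7 ≈ -2413.1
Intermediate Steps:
V(c) = -7 (V(c) = (-1 + 8)*(-1) = 7*(-1) = -7)
16892/V(-155) = 16892/(-7) = 16892*(-⅐) = -16892/7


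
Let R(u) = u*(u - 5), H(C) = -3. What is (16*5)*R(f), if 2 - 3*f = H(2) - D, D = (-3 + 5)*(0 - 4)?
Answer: 480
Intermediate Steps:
D = -8 (D = 2*(-4) = -8)
f = -1 (f = 2/3 - (-3 - 1*(-8))/3 = 2/3 - (-3 + 8)/3 = 2/3 - 1/3*5 = 2/3 - 5/3 = -1)
R(u) = u*(-5 + u)
(16*5)*R(f) = (16*5)*(-(-5 - 1)) = 80*(-1*(-6)) = 80*6 = 480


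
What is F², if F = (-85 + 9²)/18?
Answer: 4/81 ≈ 0.049383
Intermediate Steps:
F = -2/9 (F = (-85 + 81)*(1/18) = -4*1/18 = -2/9 ≈ -0.22222)
F² = (-2/9)² = 4/81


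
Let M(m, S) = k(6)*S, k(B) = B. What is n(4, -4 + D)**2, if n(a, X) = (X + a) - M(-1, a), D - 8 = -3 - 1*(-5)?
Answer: 196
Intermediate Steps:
M(m, S) = 6*S
D = 10 (D = 8 + (-3 - 1*(-5)) = 8 + (-3 + 5) = 8 + 2 = 10)
n(a, X) = X - 5*a (n(a, X) = (X + a) - 6*a = X - 5*a)
n(4, -4 + D)**2 = ((-4 + 10) - 5*4)**2 = (6 - 20)**2 = (-14)**2 = 196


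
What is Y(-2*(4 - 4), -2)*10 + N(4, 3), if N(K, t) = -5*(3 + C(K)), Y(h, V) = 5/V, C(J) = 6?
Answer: -70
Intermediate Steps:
N(K, t) = -45 (N(K, t) = -5*(3 + 6) = -5*9 = -45)
Y(-2*(4 - 4), -2)*10 + N(4, 3) = (5/(-2))*10 - 45 = (5*(-½))*10 - 45 = -5/2*10 - 45 = -25 - 45 = -70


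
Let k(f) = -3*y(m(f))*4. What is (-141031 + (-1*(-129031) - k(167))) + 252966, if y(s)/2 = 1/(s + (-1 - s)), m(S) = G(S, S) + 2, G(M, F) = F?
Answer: 240942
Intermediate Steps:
m(S) = 2 + S (m(S) = S + 2 = 2 + S)
y(s) = -2 (y(s) = 2/(s + (-1 - s)) = 2/(-1) = 2*(-1) = -2)
k(f) = 24 (k(f) = -3*(-2)*4 = 6*4 = 24)
(-141031 + (-1*(-129031) - k(167))) + 252966 = (-141031 + (-1*(-129031) - 1*24)) + 252966 = (-141031 + (129031 - 24)) + 252966 = (-141031 + 129007) + 252966 = -12024 + 252966 = 240942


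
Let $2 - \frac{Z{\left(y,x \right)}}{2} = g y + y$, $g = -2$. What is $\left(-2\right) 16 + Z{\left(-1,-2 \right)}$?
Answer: $-30$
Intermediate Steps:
$Z{\left(y,x \right)} = 4 + 2 y$ ($Z{\left(y,x \right)} = 4 - 2 \left(- 2 y + y\right) = 4 - 2 \left(- y\right) = 4 + 2 y$)
$\left(-2\right) 16 + Z{\left(-1,-2 \right)} = \left(-2\right) 16 + \left(4 + 2 \left(-1\right)\right) = -32 + \left(4 - 2\right) = -32 + 2 = -30$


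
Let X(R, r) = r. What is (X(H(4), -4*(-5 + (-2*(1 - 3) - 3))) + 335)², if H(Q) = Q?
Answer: 123201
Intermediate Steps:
(X(H(4), -4*(-5 + (-2*(1 - 3) - 3))) + 335)² = (-4*(-5 + (-2*(1 - 3) - 3)) + 335)² = (-4*(-5 + (-2*(-2) - 3)) + 335)² = (-4*(-5 + (4 - 3)) + 335)² = (-4*(-5 + 1) + 335)² = (-4*(-4) + 335)² = (16 + 335)² = 351² = 123201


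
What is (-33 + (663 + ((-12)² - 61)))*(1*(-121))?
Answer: -86273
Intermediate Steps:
(-33 + (663 + ((-12)² - 61)))*(1*(-121)) = (-33 + (663 + (144 - 61)))*(-121) = (-33 + (663 + 83))*(-121) = (-33 + 746)*(-121) = 713*(-121) = -86273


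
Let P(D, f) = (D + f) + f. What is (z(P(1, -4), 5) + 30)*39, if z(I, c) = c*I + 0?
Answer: -195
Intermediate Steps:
P(D, f) = D + 2*f
z(I, c) = I*c (z(I, c) = I*c + 0 = I*c)
(z(P(1, -4), 5) + 30)*39 = ((1 + 2*(-4))*5 + 30)*39 = ((1 - 8)*5 + 30)*39 = (-7*5 + 30)*39 = (-35 + 30)*39 = -5*39 = -195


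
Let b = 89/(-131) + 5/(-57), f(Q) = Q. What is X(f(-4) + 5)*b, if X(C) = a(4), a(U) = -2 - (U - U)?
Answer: 11456/7467 ≈ 1.5342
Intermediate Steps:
a(U) = -2 (a(U) = -2 - 1*0 = -2 + 0 = -2)
X(C) = -2
b = -5728/7467 (b = 89*(-1/131) + 5*(-1/57) = -89/131 - 5/57 = -5728/7467 ≈ -0.76711)
X(f(-4) + 5)*b = -2*(-5728/7467) = 11456/7467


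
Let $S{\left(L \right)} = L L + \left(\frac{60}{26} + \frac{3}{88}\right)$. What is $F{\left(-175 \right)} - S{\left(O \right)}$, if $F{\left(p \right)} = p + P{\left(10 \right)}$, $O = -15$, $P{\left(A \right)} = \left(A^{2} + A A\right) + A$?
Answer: $- \frac{220039}{1144} \approx -192.34$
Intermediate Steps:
$P{\left(A \right)} = A + 2 A^{2}$ ($P{\left(A \right)} = \left(A^{2} + A^{2}\right) + A = 2 A^{2} + A = A + 2 A^{2}$)
$F{\left(p \right)} = 210 + p$ ($F{\left(p \right)} = p + 10 \left(1 + 2 \cdot 10\right) = p + 10 \left(1 + 20\right) = p + 10 \cdot 21 = p + 210 = 210 + p$)
$S{\left(L \right)} = \frac{2679}{1144} + L^{2}$ ($S{\left(L \right)} = L^{2} + \left(60 \cdot \frac{1}{26} + 3 \cdot \frac{1}{88}\right) = L^{2} + \left(\frac{30}{13} + \frac{3}{88}\right) = L^{2} + \frac{2679}{1144} = \frac{2679}{1144} + L^{2}$)
$F{\left(-175 \right)} - S{\left(O \right)} = \left(210 - 175\right) - \left(\frac{2679}{1144} + \left(-15\right)^{2}\right) = 35 - \left(\frac{2679}{1144} + 225\right) = 35 - \frac{260079}{1144} = - \frac{220039}{1144}$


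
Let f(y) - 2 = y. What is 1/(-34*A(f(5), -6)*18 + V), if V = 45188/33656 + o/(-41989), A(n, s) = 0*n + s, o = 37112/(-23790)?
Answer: 4202449330170/15437036486588459 ≈ 0.00027223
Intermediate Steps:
o = -18556/11895 (o = 37112*(-1/23790) = -18556/11895 ≈ -1.5600)
f(y) = 2 + y
A(n, s) = s (A(n, s) = 0 + s = s)
V = 5642546204219/4202449330170 (V = 45188/33656 - 18556/11895/(-41989) = 45188*(1/33656) - 18556/11895*(-1/41989) = 11297/8414 + 18556/499459155 = 5642546204219/4202449330170 ≈ 1.3427)
1/(-34*A(f(5), -6)*18 + V) = 1/(-34*(-6)*18 + 5642546204219/4202449330170) = 1/(204*18 + 5642546204219/4202449330170) = 1/(3672 + 5642546204219/4202449330170) = 1/(15437036486588459/4202449330170) = 4202449330170/15437036486588459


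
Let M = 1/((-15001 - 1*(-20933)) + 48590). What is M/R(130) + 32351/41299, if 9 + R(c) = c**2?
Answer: 29793042122101/38033533581498 ≈ 0.78334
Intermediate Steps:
R(c) = -9 + c**2
M = 1/54522 (M = 1/((-15001 + 20933) + 48590) = 1/(5932 + 48590) = 1/54522 ≈ 1.8341e-5)
M/R(130) + 32351/41299 = 1/(54522*(-9 + 130**2)) + 32351/41299 = 1/(54522*(-9 + 16900)) + 32351*(1/41299) = (1/54522)/16891 + 32351/41299 = (1/54522)*(1/16891) + 32351/41299 = 1/920931102 + 32351/41299 = 29793042122101/38033533581498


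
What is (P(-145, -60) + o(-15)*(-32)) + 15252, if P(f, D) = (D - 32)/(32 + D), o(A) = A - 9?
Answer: 112163/7 ≈ 16023.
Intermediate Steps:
o(A) = -9 + A
P(f, D) = (-32 + D)/(32 + D)
(P(-145, -60) + o(-15)*(-32)) + 15252 = ((-32 - 60)/(32 - 60) + (-9 - 15)*(-32)) + 15252 = (-92/(-28) - 24*(-32)) + 15252 = (-1/28*(-92) + 768) + 15252 = (23/7 + 768) + 15252 = 5399/7 + 15252 = 112163/7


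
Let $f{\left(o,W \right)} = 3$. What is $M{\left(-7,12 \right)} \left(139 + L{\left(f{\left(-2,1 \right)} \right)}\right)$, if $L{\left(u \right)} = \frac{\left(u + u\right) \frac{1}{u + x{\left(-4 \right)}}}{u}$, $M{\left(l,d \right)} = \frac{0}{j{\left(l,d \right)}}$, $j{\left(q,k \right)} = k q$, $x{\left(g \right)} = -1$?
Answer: $0$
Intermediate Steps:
$M{\left(l,d \right)} = 0$ ($M{\left(l,d \right)} = \frac{0}{d l} = 0 \frac{1}{d l} = 0$)
$L{\left(u \right)} = \frac{2}{-1 + u}$ ($L{\left(u \right)} = \frac{\left(u + u\right) \frac{1}{u - 1}}{u} = \frac{2 u \frac{1}{-1 + u}}{u} = \frac{2}{-1 + u}$)
$M{\left(-7,12 \right)} \left(139 + L{\left(f{\left(-2,1 \right)} \right)}\right) = 0 \left(139 + \frac{2}{-1 + 3}\right) = 0 \left(139 + \frac{2}{2}\right) = 0 \left(139 + 2 \cdot \frac{1}{2}\right) = 0 \left(139 + 1\right) = 0 \cdot 140 = 0$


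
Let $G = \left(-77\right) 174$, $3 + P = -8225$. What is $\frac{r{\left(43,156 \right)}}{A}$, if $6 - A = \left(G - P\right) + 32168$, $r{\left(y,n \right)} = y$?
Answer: $- \frac{43}{26992} \approx -0.0015931$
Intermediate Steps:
$P = -8228$ ($P = -3 - 8225 = -8228$)
$G = -13398$
$A = -26992$ ($A = 6 - \left(\left(-13398 - -8228\right) + 32168\right) = 6 - \left(\left(-13398 + 8228\right) + 32168\right) = 6 - \left(-5170 + 32168\right) = 6 - 26998 = -26992$)
$\frac{r{\left(43,156 \right)}}{A} = \frac{43}{-26992} = 43 \left(- \frac{1}{26992}\right) = - \frac{43}{26992}$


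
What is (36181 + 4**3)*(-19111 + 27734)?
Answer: 312540635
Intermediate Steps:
(36181 + 4**3)*(-19111 + 27734) = (36181 + 64)*8623 = 36245*8623 = 312540635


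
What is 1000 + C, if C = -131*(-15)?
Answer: 2965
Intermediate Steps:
C = 1965
1000 + C = 1000 + 1965 = 2965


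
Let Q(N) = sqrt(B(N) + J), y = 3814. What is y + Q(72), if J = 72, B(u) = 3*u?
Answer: 3814 + 12*sqrt(2) ≈ 3831.0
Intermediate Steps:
Q(N) = sqrt(72 + 3*N) (Q(N) = sqrt(3*N + 72) = sqrt(72 + 3*N))
y + Q(72) = 3814 + sqrt(72 + 3*72) = 3814 + sqrt(72 + 216) = 3814 + sqrt(288) = 3814 + 12*sqrt(2)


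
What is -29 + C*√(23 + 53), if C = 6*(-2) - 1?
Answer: -29 - 26*√19 ≈ -142.33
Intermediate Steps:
C = -13 (C = -12 - 1 = -13)
-29 + C*√(23 + 53) = -29 - 13*√(23 + 53) = -29 - 26*√19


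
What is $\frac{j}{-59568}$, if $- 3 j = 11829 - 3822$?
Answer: $\frac{157}{3504} \approx 0.044806$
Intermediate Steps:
$j = -2669$ ($j = - \frac{11829 - 3822}{3} = \left(- \frac{1}{3}\right) 8007 = -2669$)
$\frac{j}{-59568} = - \frac{2669}{-59568} = \left(-2669\right) \left(- \frac{1}{59568}\right) = \frac{157}{3504}$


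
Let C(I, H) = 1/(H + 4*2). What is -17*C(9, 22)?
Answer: -17/30 ≈ -0.56667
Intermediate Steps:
C(I, H) = 1/(8 + H) (C(I, H) = 1/(H + 8) = 1/(8 + H))
-17*C(9, 22) = -17/(8 + 22) = -17/30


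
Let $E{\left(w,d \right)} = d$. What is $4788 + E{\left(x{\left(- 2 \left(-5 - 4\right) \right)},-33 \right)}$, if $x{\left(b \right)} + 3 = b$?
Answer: $4755$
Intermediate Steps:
$x{\left(b \right)} = -3 + b$
$4788 + E{\left(x{\left(- 2 \left(-5 - 4\right) \right)},-33 \right)} = 4788 - 33 = 4755$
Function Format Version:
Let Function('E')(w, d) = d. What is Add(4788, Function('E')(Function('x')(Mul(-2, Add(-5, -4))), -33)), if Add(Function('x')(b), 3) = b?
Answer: 4755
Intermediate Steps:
Function('x')(b) = Add(-3, b)
Add(4788, Function('E')(Function('x')(Mul(-2, Add(-5, -4))), -33)) = Add(4788, -33) = 4755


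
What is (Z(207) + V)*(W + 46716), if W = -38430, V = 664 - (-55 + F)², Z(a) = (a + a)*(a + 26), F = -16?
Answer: 763016310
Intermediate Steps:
Z(a) = 2*a*(26 + a) (Z(a) = (2*a)*(26 + a) = 2*a*(26 + a))
V = -4377 (V = 664 - (-55 - 16)² = 664 - 1*(-71)² = 664 - 1*5041 = 664 - 5041 = -4377)
(Z(207) + V)*(W + 46716) = (2*207*(26 + 207) - 4377)*(-38430 + 46716) = (2*207*233 - 4377)*8286 = (96462 - 4377)*8286 = 92085*8286 = 763016310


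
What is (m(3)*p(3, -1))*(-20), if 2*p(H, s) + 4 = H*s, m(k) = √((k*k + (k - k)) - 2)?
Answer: 70*√7 ≈ 185.20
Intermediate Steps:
m(k) = √(-2 + k²) (m(k) = √((k² + 0) - 2) = √(k² - 2) = √(-2 + k²))
p(H, s) = -2 + H*s/2 (p(H, s) = -2 + (H*s)/2 = -2 + H*s/2)
(m(3)*p(3, -1))*(-20) = (√(-2 + 3²)*(-2 + (½)*3*(-1)))*(-20) = (√(-2 + 9)*(-2 - 3/2))*(-20) = (√7*(-7/2))*(-20) = -7*√7/2*(-20) = 70*√7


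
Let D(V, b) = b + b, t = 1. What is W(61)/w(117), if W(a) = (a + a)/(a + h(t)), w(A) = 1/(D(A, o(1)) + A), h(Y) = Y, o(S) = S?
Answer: 7259/31 ≈ 234.16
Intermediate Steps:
D(V, b) = 2*b
w(A) = 1/(2 + A) (w(A) = 1/(2*1 + A) = 1/(2 + A))
W(a) = 2*a/(1 + a) (W(a) = (a + a)/(a + 1) = (2*a)/(1 + a) = 2*a/(1 + a))
W(61)/w(117) = (2*61/(1 + 61))/(1/(2 + 117)) = (2*61/62)/(1/119) = (2*61*(1/62))/(1/119) = (61/31)*119 = 7259/31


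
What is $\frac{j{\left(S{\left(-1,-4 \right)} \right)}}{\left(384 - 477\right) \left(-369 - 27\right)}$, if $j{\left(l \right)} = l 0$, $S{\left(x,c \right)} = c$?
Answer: $0$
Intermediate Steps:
$j{\left(l \right)} = 0$
$\frac{j{\left(S{\left(-1,-4 \right)} \right)}}{\left(384 - 477\right) \left(-369 - 27\right)} = \frac{0}{\left(384 - 477\right) \left(-369 - 27\right)} = \frac{0}{\left(-93\right) \left(-396\right)} = \frac{0}{36828} = 0 \cdot \frac{1}{36828} = 0$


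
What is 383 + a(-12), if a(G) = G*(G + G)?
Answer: 671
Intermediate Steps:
a(G) = 2*G² (a(G) = G*(2*G) = 2*G²)
383 + a(-12) = 383 + 2*(-12)² = 383 + 2*144 = 383 + 288 = 671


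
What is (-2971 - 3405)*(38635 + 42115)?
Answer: -514862000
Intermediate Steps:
(-2971 - 3405)*(38635 + 42115) = -6376*80750 = -514862000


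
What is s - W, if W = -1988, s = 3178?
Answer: 5166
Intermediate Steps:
s - W = 3178 - 1*(-1988) = 3178 + 1988 = 5166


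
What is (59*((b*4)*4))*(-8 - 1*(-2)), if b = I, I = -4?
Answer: 22656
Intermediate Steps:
b = -4
(59*((b*4)*4))*(-8 - 1*(-2)) = (59*(-4*4*4))*(-8 - 1*(-2)) = (59*(-16*4))*(-8 + 2) = (59*(-64))*(-6) = -3776*(-6) = 22656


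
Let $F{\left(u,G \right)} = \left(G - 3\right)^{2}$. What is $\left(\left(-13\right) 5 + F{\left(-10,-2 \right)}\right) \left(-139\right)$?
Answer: $5560$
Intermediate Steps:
$F{\left(u,G \right)} = \left(-3 + G\right)^{2}$
$\left(\left(-13\right) 5 + F{\left(-10,-2 \right)}\right) \left(-139\right) = \left(\left(-13\right) 5 + \left(-3 - 2\right)^{2}\right) \left(-139\right) = \left(-65 + \left(-5\right)^{2}\right) \left(-139\right) = \left(-65 + 25\right) \left(-139\right) = \left(-40\right) \left(-139\right) = 5560$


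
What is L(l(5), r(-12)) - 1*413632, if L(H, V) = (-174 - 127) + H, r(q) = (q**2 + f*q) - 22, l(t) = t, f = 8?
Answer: -413928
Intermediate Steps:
r(q) = -22 + q**2 + 8*q (r(q) = (q**2 + 8*q) - 22 = -22 + q**2 + 8*q)
L(H, V) = -301 + H
L(l(5), r(-12)) - 1*413632 = (-301 + 5) - 1*413632 = -296 - 413632 = -413928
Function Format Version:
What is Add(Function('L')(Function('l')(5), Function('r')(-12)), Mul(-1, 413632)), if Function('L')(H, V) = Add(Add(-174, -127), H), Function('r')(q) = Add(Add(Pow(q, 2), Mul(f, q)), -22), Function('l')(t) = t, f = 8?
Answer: -413928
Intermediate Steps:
Function('r')(q) = Add(-22, Pow(q, 2), Mul(8, q)) (Function('r')(q) = Add(Add(Pow(q, 2), Mul(8, q)), -22) = Add(-22, Pow(q, 2), Mul(8, q)))
Function('L')(H, V) = Add(-301, H)
Add(Function('L')(Function('l')(5), Function('r')(-12)), Mul(-1, 413632)) = Add(Add(-301, 5), Mul(-1, 413632)) = Add(-296, -413632) = -413928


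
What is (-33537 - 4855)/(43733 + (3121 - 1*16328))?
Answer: -19196/15263 ≈ -1.2577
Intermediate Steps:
(-33537 - 4855)/(43733 + (3121 - 1*16328)) = -38392/(43733 + (3121 - 16328)) = -38392/(43733 - 13207) = -38392/30526 = -38392*1/30526 = -19196/15263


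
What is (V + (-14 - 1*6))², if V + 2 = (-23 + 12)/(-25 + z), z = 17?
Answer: 27225/64 ≈ 425.39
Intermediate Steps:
V = -5/8 (V = -2 + (-23 + 12)/(-25 + 17) = -2 - 11/(-8) = -2 - 11*(-⅛) = -2 + 11/8 = -5/8 ≈ -0.62500)
(V + (-14 - 1*6))² = (-5/8 + (-14 - 1*6))² = (-5/8 + (-14 - 6))² = (-5/8 - 20)² = (-165/8)² = 27225/64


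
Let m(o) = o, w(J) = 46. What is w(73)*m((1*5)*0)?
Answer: 0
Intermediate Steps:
w(73)*m((1*5)*0) = 46*((1*5)*0) = 46*(5*0) = 46*0 = 0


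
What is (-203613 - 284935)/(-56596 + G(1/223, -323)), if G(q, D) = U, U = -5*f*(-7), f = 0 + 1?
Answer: 488548/56561 ≈ 8.6375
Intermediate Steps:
f = 1
U = 35 (U = -5*1*(-7) = -5*(-7) = 35)
G(q, D) = 35
(-203613 - 284935)/(-56596 + G(1/223, -323)) = (-203613 - 284935)/(-56596 + 35) = -488548/(-56561) = -488548*(-1/56561) = 488548/56561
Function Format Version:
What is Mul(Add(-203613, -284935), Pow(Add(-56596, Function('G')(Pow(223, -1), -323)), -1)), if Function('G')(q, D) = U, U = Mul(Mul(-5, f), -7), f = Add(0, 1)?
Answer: Rational(488548, 56561) ≈ 8.6375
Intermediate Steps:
f = 1
U = 35 (U = Mul(Mul(-5, 1), -7) = Mul(-5, -7) = 35)
Function('G')(q, D) = 35
Mul(Add(-203613, -284935), Pow(Add(-56596, Function('G')(Pow(223, -1), -323)), -1)) = Mul(Add(-203613, -284935), Pow(Add(-56596, 35), -1)) = Mul(-488548, Pow(-56561, -1)) = Mul(-488548, Rational(-1, 56561)) = Rational(488548, 56561)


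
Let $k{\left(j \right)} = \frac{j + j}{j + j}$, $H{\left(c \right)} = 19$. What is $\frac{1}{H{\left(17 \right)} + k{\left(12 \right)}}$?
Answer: $\frac{1}{20} \approx 0.05$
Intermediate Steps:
$k{\left(j \right)} = 1$ ($k{\left(j \right)} = \frac{2 j}{2 j} = 2 j \frac{1}{2 j} = 1$)
$\frac{1}{H{\left(17 \right)} + k{\left(12 \right)}} = \frac{1}{19 + 1} = \frac{1}{20}$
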